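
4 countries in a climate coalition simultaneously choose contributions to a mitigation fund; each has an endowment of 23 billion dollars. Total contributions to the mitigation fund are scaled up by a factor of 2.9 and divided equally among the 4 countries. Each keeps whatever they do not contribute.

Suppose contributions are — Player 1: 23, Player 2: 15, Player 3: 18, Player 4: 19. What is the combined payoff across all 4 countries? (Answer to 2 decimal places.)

Total contributed: 23 + 15 + 18 + 19 = 75; total kept: 4 × 23 − 75 = 17.
The mitigation fund pays out 2.9 × 75 = 217.50 in aggregate.
Group total = 17 + 217.50 = 234.50.

234.50 billion dollars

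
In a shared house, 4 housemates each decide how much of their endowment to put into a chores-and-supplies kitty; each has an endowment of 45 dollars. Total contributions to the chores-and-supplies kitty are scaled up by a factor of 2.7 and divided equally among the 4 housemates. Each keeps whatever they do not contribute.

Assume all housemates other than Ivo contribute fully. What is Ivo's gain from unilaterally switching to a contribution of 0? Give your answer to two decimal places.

Switching from a contribution of 45 to 0 lets Ivo keep an extra 45 dollars, but lowers the chores-and-supplies kitty by 45, which costs Ivo their own share of that drop: 2.7/4 × 45 = 30.37.
Net gain = 45 − 30.37 = 14.63. The private return per contributed unit (0.6750) is below 1, so free-riding is indeed the best response regardless of what the others do.

14.63 dollars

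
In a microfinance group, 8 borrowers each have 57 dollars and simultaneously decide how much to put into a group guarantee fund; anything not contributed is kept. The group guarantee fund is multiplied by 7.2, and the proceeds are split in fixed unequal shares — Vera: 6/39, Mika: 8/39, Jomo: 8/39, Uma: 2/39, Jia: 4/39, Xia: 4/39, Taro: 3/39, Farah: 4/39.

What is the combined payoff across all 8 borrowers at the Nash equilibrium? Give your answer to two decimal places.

Player j's private return per contributed unit is 7.2 × (j's share). Contributing is weakly dominant for j when that share is at least 1/7.2 = 0.1389, and contributing 0 is dominant otherwise.
The shares above 0.1389 belong to Vera, Mika and Jomo, contributing 57 each; the remaining 5 contribute 0. Total contributed: 171.
The group guarantee fund pays out 7.2 × 171 = 1231.20 in total (split across the unequal shares, but the aggregate is all that matters for the group sum).
The 5 free-riders keep 57 each, adding 285. Group total = 285 + 1231.20 = 1516.20.

1516.20 dollars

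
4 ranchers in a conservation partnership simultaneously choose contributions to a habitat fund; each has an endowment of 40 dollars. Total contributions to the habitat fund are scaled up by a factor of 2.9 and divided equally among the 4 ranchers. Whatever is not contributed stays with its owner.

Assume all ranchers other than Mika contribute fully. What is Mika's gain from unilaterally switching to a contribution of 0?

11.00 dollars

Switching from a contribution of 40 to 0 lets Mika keep an extra 40 dollars, but lowers the habitat fund by 40, which costs Mika their own share of that drop: 2.9/4 × 40 = 29.00.
Net gain = 40 − 29.00 = 11.00. The private return per contributed unit (0.7250) is below 1, so free-riding is indeed the best response regardless of what the others do.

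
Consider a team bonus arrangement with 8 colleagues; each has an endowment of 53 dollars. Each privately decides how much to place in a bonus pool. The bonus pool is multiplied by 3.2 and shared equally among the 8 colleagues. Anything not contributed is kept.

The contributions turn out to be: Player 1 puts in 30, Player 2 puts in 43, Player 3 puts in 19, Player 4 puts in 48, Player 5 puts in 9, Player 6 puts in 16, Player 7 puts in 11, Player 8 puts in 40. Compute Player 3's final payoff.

120.40 dollars

Total contributed: 30 + 43 + 19 + 48 + 9 + 16 + 11 + 40 = 216.
Each receives 3.2 × 216 / 8 = 86.40 from the bonus pool.
Player 3 keeps 53 − 19 = 34, so Player 3's payoff is 34 + 86.40 = 120.40.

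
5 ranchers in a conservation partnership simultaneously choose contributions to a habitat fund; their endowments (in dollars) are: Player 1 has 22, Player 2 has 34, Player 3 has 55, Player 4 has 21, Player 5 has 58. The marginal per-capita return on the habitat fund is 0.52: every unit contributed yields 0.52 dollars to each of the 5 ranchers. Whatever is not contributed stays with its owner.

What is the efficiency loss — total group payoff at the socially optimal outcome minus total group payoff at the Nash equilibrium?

304.00 dollars

The private return per contributed unit is 0.52 < 1 for everyone, so the Nash equilibrium is zero contribution and the group total is Σ E_j = 22 + 34 + 55 + 21 + 58 = 190.
Each contributed unit returns 2.600 to the group, so the social optimum is full contribution by everyone: group total = 2.600 × 190 = 494.00.
Efficiency loss = (2.600 − 1) × 190 = 304.00.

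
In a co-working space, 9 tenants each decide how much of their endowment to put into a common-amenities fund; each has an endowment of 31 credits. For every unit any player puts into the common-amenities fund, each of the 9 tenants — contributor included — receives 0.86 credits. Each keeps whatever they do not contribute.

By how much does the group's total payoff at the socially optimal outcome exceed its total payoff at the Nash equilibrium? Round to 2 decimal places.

The private return per contributed unit is 0.86 < 1, so contributing 0 is dominant for every player. At the Nash equilibrium everyone keeps their 31, and the group total is 9 × 31 = 279.
Each contributed unit returns 7.740 to the group as a whole (0.86 to each of 9 players), which exceeds 1, so the social optimum is full contribution: group total = 7.740 × 279 = 2159.46.
Efficiency loss = 2159.46 − 279 = 1880.46.

1880.46 credits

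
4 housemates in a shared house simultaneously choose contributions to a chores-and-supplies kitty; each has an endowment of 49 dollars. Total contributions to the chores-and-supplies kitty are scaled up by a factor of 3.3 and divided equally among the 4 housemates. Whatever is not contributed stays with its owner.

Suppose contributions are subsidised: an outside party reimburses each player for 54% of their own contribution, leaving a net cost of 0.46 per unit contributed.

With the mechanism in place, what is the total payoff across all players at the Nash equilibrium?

With the mechanism, a contributed unit returns (3.3/4) / 0.46 = 1.7935 per unit of net cost to the contributor — now above 1 — so contributing fully is weakly dominant for every player.
So the Nash equilibrium is full contribution by all 4; the group earns 4 × (49 × 0.54 + 3.3 × 49) = 752.64.

752.64 dollars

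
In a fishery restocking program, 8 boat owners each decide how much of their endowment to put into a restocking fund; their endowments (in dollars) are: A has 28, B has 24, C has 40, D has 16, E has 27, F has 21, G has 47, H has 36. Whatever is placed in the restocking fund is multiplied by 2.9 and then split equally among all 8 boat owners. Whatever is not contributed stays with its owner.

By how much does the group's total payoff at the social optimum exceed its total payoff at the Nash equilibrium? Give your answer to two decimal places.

The private return per contributed unit is 2.9/8 = 0.3625 < 1 for every player regardless of endowment, so the Nash equilibrium is zero contribution and the group total is Σ E_j = 28 + 24 + 40 + 16 + 27 + 21 + 47 + 36 = 239.
Each contributed unit returns 2.900 to the group, so the social optimum is full contribution by everyone: group total = 2.900 × 239 = 693.10.
Efficiency loss = (2.900 − 1) × 239 = 454.10.

454.10 dollars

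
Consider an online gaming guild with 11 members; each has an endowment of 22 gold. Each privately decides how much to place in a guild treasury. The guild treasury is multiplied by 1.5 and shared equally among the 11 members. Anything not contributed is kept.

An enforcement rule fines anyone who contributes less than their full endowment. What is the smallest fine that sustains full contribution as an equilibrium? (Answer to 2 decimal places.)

Given the others contribute fully, the best deviation is to contribute 0 (any partial contribution still incurs the fine and gives up units whose private return 0.1364 is below 1).
Deviating from 22 to 0 saves 22 gold but forfeits the deviator's share of the drop in the guild treasury: 1.5/11 × 22 = 3.00.
So the deviation gain is 22 − 3.00 = 19.00, and the fine must be at least 19.00 gold to wipe it out.

19.00 gold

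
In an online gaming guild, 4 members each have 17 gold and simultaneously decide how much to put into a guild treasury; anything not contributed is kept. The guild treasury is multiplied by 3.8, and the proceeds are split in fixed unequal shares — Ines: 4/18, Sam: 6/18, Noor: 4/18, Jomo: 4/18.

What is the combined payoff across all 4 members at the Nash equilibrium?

115.60 gold

Each unit j contributes comes back to j as 3.8 × (j's share), so j prefers to contribute only if that share exceeds 1/3.8 = 0.2632; otherwise keeping the unit dominates.
The only share above 0.2632 is Sam's 6/18, contributing 17; the remaining 3 contribute 0. Total contributed: 17.
The guild treasury pays out 3.8 × 17 = 64.60 in total (split across the unequal shares, but the aggregate is all that matters for the group sum).
The 3 free-riders keep 17 each, adding 51. Group total = 51 + 64.60 = 115.60.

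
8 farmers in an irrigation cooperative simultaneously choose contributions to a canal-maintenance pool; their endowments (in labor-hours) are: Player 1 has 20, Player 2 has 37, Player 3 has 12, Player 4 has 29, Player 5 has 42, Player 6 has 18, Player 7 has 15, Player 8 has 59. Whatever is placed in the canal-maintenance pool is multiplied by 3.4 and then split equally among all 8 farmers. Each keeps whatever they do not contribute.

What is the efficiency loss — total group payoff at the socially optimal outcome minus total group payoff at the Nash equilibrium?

556.80 labor-hours

The private return per contributed unit is 3.4/8 = 0.4250 < 1 for every player regardless of endowment, so the Nash equilibrium is zero contribution and the group total is Σ E_j = 20 + 37 + 12 + 29 + 42 + 18 + 15 + 59 = 232.
Each contributed unit returns 3.400 to the group, so the social optimum is full contribution by everyone: group total = 3.400 × 232 = 788.80.
Efficiency loss = (3.400 − 1) × 232 = 556.80.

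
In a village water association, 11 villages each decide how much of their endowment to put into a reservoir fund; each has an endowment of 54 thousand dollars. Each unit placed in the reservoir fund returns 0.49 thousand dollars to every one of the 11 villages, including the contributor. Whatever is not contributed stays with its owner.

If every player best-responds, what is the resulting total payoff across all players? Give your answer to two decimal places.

The private return per contributed unit is 0.49 < 1, so contributing 0 is dominant for every player. At the Nash equilibrium everyone keeps their 54, and the group total is 11 × 54 = 594.

594.00 thousand dollars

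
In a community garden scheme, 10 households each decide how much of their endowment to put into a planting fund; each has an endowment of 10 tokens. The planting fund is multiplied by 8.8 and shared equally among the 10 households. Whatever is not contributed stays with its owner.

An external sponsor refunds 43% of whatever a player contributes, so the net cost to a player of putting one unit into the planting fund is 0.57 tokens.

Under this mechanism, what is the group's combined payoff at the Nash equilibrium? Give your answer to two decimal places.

923.00 tokens

Under the mechanism each unit contributed yields (8.8/10) / 0.57 = 1.5439 back to its contributor per unit of net cost, which exceeds 1, making full contribution the dominant choice for everyone.
So the Nash equilibrium is full contribution by all 10; the group earns 10 × (10 × 0.43 + 8.8 × 10) = 923.00.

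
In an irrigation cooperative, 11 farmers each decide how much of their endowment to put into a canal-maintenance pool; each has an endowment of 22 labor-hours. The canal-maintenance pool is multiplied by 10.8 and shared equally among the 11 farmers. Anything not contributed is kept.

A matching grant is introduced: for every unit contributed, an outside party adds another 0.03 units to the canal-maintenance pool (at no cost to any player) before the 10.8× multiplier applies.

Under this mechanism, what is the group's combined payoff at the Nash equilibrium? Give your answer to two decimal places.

2692.01 labor-hours

With the mechanism, a contributed unit returns 10.8 × 1.03 / 11 = 1.0113 per unit of net cost to the contributor — now above 1 — so contributing fully is weakly dominant for every player.
At the Nash equilibrium everyone contributes 22. Group total payoff = 10.8 × 1.03 × 242 = 2692.01.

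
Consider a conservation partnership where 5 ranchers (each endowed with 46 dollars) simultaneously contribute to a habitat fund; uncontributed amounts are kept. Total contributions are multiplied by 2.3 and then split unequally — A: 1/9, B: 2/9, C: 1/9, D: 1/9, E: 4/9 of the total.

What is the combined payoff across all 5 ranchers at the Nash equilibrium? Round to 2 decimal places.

289.80 dollars

Each unit j contributes comes back to j as 2.3 × (j's share), so j prefers to contribute only if that share exceeds 1/2.3 = 0.4348; otherwise keeping the unit dominates.
E alone (share 4/9) is above the threshold, contributing 46; the remaining 4 contribute 0. Total contributed: 46.
The habitat fund pays out 2.3 × 46 = 105.80 in total (split across the unequal shares, but the aggregate is all that matters for the group sum).
The 4 free-riders keep 46 each, adding 184. Group total = 184 + 105.80 = 289.80.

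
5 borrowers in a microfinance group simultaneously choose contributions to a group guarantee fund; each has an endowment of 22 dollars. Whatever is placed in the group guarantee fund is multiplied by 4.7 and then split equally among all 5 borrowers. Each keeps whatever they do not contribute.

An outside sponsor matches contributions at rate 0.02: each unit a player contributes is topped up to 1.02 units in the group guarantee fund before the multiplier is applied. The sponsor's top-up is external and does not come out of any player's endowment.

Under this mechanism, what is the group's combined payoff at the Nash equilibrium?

110.00 dollars

The effective private return is 4.7 × 1.02 / 5 = 0.9588, which is still under 1, so the mechanism doesn't change anyone's dominant strategy: zero contribution.
Everyone keeps their endowment and the group total is 5 × 22 = 110.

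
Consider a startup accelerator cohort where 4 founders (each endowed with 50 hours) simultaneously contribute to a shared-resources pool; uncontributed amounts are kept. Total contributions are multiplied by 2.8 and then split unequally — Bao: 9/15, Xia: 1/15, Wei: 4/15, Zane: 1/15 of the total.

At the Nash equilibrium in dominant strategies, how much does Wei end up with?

87.33 hours

Player j's private return per contributed unit is 2.8 × (j's share). Contributing is weakly dominant for j when that share is at least 1/2.8 = 0.3571, and contributing 0 is dominant otherwise.
The only share above 0.3571 is Bao's 9/15, contributing 50; the remaining 3 contribute 0. Total contributed: 50.
Wei keeps 50 and receives 2.8 × 50 × 4/15 = 37.33 from the shared-resources pool, for a payoff of 87.33.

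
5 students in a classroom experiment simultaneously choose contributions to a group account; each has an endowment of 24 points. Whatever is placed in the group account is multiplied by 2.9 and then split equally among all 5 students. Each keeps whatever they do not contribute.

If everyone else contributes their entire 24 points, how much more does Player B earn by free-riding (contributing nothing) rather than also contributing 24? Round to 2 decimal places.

10.08 points

Switching from a contribution of 24 to 0 lets Player B keep an extra 24 points, but lowers the group account by 24, which costs Player B their own share of that drop: 2.9/5 × 24 = 13.92.
Net gain = 24 − 13.92 = 10.08. The private return per contributed unit (0.5800) is below 1, so free-riding is indeed the best response regardless of what the others do.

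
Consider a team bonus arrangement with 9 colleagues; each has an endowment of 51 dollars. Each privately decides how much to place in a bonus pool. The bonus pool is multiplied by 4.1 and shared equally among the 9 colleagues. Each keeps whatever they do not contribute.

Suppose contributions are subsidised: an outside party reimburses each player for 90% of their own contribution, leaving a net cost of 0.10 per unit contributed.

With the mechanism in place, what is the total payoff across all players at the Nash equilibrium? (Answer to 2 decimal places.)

The effective private return per unit is now (4.1/9) / 0.10 = 4.5556 > 1, so every player's dominant strategy flips to full contribution.
So the Nash equilibrium is full contribution by all 9; the group earns 9 × (51 × 0.90 + 4.1 × 51) = 2295.00.

2295.00 dollars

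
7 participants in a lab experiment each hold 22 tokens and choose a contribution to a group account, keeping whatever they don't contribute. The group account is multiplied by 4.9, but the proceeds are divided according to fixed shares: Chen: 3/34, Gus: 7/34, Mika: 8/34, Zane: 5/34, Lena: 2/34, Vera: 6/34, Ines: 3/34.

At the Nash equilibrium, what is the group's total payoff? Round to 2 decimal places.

Each unit j contributes comes back to j as 4.9 × (j's share), so j prefers to contribute only if that share exceeds 1/4.9 = 0.2041; otherwise keeping the unit dominates.
Gus and Mika clear that bar, contributing 22 each; the remaining 5 contribute 0. Total contributed: 44.
The group account pays out 4.9 × 44 = 215.60 in total (split across the unequal shares, but the aggregate is all that matters for the group sum).
The 5 free-riders keep 22 each, adding 110. Group total = 110 + 215.60 = 325.60.

325.60 tokens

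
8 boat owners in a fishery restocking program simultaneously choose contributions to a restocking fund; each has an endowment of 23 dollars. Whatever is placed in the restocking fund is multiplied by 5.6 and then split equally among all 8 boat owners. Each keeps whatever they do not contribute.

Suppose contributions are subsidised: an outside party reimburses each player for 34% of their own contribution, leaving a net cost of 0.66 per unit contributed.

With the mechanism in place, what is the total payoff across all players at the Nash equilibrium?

1092.96 dollars

The effective private return per unit is now (5.6/8) / 0.66 = 1.0606 > 1, so every player's dominant strategy flips to full contribution.
At the Nash equilibrium everyone contributes 23. Group total payoff = 8 × (23 × 0.34 + 5.6 × 23) = 1092.96.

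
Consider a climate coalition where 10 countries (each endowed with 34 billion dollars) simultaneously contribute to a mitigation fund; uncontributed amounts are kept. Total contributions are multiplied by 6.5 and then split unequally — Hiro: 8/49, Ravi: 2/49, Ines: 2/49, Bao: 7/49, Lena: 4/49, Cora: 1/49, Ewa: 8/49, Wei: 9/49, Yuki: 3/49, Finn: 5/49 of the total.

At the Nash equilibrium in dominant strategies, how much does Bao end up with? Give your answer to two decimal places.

A player with share s gets back 6.5·s per unit contributed, so full contribution is dominant for anyone with s > 1/6.5 = 0.1538 and zero contribution is dominant for anyone below.
Hiro, Ewa and Wei are above the threshold, contributing 34 each; the remaining 7 contribute 0. Total contributed: 102.
Bao keeps 34 and receives 6.5 × 102 × 7/49 = 94.71 from the mitigation fund, for a payoff of 128.71.

128.71 billion dollars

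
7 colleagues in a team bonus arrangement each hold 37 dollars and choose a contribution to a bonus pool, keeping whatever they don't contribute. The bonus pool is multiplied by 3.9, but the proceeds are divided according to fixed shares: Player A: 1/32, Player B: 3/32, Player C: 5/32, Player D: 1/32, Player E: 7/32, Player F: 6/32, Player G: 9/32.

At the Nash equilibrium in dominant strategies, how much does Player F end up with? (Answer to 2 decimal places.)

A player with share s gets back 3.9·s per unit contributed, so full contribution is dominant for anyone with s > 1/3.9 = 0.2564 and zero contribution is dominant for anyone below.
Player G alone (share 9/32) is above the threshold, contributing 37; the remaining 6 contribute 0. Total contributed: 37.
Player F keeps 37 and receives 3.9 × 37 × 6/32 = 27.06 from the bonus pool, for a payoff of 64.06.

64.06 dollars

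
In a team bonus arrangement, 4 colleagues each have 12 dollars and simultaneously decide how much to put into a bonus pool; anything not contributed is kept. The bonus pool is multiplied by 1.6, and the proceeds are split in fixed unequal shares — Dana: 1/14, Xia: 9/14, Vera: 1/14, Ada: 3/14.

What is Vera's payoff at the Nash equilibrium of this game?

Each unit j contributes comes back to j as 1.6 × (j's share), so j prefers to contribute only if that share exceeds 1/1.6 = 0.6250; otherwise keeping the unit dominates.
The only share above 0.6250 is Xia's 9/14, contributing 12; the remaining 3 contribute 0. Total contributed: 12.
Vera keeps 12 and receives 1.6 × 12 × 1/14 = 1.37 from the bonus pool, for a payoff of 13.37.

13.37 dollars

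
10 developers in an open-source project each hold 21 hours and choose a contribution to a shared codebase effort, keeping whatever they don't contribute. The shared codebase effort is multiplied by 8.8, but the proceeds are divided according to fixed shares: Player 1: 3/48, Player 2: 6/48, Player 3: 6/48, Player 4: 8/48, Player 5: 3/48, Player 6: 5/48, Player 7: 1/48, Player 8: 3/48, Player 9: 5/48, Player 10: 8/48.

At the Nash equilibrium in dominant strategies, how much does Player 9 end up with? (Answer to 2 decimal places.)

98.00 hours

For player j, contributing a unit is worthwhile iff 8.8 × (j's share) ≥ 1, i.e. iff j's share is at least 0.1136.
Player 2, Player 3, Player 4 and Player 10 clear that bar, contributing 21 each; the remaining 6 contribute 0. Total contributed: 84.
Player 9 keeps 21 and receives 8.8 × 84 × 5/48 = 77.00 from the shared codebase effort, for a payoff of 98.00.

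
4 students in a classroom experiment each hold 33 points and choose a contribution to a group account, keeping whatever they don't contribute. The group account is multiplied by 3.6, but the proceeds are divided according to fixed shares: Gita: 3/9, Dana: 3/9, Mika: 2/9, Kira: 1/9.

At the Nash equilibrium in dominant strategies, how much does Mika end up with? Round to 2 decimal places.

85.80 points

For player j, contributing a unit is worthwhile iff 3.6 × (j's share) ≥ 1, i.e. iff j's share is at least 0.2778.
Gita and Dana clear that bar, contributing 33 each; the remaining 2 contribute 0. Total contributed: 66.
Mika keeps 33 and receives 3.6 × 66 × 2/9 = 52.80 from the group account, for a payoff of 85.80.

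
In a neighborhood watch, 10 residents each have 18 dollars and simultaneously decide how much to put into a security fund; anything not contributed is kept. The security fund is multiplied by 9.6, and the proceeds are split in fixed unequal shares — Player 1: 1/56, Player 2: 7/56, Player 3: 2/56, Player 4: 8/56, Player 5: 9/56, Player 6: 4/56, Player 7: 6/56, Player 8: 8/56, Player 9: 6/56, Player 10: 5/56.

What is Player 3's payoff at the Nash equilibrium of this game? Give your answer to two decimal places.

Player j's private return per contributed unit is 9.6 × (j's share). Contributing is weakly dominant for j when that share is at least 1/9.6 = 0.1042, and contributing 0 is dominant otherwise.
Player 2, Player 4, Player 5, Player 7, Player 8 and Player 9 are above the threshold, contributing 18 each; the remaining 4 contribute 0. Total contributed: 108.
Player 3 keeps 18 and receives 9.6 × 108 × 2/56 = 37.03 from the security fund, for a payoff of 55.03.

55.03 dollars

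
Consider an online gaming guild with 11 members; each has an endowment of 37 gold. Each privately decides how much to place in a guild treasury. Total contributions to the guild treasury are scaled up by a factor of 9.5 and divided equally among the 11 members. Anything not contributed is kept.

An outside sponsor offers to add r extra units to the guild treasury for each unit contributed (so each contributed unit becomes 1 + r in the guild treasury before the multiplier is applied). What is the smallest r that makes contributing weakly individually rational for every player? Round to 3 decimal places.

0.158

With matching at rate r, one contributed unit becomes (1 + r) in the guild treasury and returns 9.5 × (1 + r) / 11 to the contributor.
Setting this equal to 1: 1 + r = 11/9.5 = 1.1579.
So the minimum matching rate is r = 1.1579 − 1 = 0.158.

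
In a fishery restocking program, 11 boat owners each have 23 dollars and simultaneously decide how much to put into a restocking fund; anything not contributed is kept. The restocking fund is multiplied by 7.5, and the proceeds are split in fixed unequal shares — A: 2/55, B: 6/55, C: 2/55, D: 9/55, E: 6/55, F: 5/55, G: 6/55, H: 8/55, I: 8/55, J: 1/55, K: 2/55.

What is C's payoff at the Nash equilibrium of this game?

41.82 dollars

Each unit j contributes comes back to j as 7.5 × (j's share), so j prefers to contribute only if that share exceeds 1/7.5 = 0.1333; otherwise keeping the unit dominates.
D, H and I are above the threshold, contributing 23 each; the remaining 8 contribute 0. Total contributed: 69.
C keeps 23 and receives 7.5 × 69 × 2/55 = 18.82 from the restocking fund, for a payoff of 41.82.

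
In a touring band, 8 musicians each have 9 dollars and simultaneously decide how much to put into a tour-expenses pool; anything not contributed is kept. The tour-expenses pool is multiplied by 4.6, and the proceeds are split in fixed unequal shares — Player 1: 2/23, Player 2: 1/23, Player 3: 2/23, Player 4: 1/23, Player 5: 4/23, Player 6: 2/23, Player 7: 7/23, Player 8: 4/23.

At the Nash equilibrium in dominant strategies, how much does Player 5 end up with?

For player j, contributing a unit is worthwhile iff 4.6 × (j's share) ≥ 1, i.e. iff j's share is at least 0.2174.
Only Player 7 (7/23) clears that bar, contributing 9; the remaining 7 contribute 0. Total contributed: 9.
Player 5 keeps 9 and receives 4.6 × 9 × 4/23 = 7.20 from the tour-expenses pool, for a payoff of 16.20.

16.20 dollars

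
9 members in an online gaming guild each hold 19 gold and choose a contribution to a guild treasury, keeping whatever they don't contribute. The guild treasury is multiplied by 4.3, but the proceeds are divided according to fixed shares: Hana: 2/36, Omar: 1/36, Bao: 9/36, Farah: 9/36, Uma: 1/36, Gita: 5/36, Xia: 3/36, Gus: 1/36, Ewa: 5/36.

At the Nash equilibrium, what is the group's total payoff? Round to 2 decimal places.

Player j's private return per contributed unit is 4.3 × (j's share). Contributing is weakly dominant for j when that share is at least 1/4.3 = 0.2326, and contributing 0 is dominant otherwise.
Bao and Farah are above the threshold, contributing 19 each; the remaining 7 contribute 0. Total contributed: 38.
The guild treasury pays out 4.3 × 38 = 163.40 in total (split across the unequal shares, but the aggregate is all that matters for the group sum).
The 7 free-riders keep 19 each, adding 133. Group total = 133 + 163.40 = 296.40.

296.40 gold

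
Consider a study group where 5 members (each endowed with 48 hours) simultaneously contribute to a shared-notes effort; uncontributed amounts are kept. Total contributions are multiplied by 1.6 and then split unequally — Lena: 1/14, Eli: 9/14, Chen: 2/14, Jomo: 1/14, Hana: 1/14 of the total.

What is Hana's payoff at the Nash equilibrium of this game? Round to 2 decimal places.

53.49 hours

For player j, contributing a unit is worthwhile iff 1.6 × (j's share) ≥ 1, i.e. iff j's share is at least 0.6250.
The only share above 0.6250 is Eli's 9/14, contributing 48; the remaining 4 contribute 0. Total contributed: 48.
Hana keeps 48 and receives 1.6 × 48 × 1/14 = 5.49 from the shared-notes effort, for a payoff of 53.49.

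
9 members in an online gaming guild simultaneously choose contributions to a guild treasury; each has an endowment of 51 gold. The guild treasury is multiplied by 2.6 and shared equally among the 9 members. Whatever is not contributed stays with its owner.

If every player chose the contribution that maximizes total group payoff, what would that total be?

1193.40 gold

Each contributed unit returns 2.600 to the group as a whole (0.2889 to each of 9 players), which exceeds 1, so the social optimum is full contribution: group total = 2.600 × 459 = 1193.40.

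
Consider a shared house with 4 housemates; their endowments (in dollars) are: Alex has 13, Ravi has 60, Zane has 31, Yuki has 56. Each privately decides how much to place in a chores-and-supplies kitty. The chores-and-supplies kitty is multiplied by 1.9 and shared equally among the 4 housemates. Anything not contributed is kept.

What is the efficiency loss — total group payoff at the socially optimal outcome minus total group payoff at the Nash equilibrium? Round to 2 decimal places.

The private return per contributed unit is 1.9/4 = 0.4750 < 1 for every player regardless of endowment, so the Nash equilibrium is zero contribution and the group total is Σ E_j = 13 + 60 + 31 + 56 = 160.
Each contributed unit returns 1.900 to the group, so the social optimum is full contribution by everyone: group total = 1.900 × 160 = 304.00.
Efficiency loss = (1.900 − 1) × 160 = 144.00.

144.00 dollars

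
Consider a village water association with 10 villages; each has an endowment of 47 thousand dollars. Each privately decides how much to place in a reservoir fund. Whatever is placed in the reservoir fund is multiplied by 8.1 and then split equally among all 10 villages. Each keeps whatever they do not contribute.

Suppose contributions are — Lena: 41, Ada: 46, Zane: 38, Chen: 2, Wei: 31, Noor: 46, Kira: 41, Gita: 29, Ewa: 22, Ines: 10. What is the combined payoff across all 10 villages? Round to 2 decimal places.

Total contributed: 41 + 46 + 38 + 2 + 31 + 46 + 41 + 29 + 22 + 10 = 306; total kept: 10 × 47 − 306 = 164.
The reservoir fund pays out 8.1 × 306 = 2478.60 in aggregate.
Group total = 164 + 2478.60 = 2642.60.

2642.60 thousand dollars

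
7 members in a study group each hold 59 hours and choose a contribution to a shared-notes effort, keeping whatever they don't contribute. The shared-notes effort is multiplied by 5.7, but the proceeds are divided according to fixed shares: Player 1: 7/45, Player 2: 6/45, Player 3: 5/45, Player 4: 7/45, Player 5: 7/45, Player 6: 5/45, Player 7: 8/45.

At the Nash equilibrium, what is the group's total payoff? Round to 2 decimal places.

690.30 hours

Player j's private return per contributed unit is 5.7 × (j's share). Contributing is weakly dominant for j when that share is at least 1/5.7 = 0.1754, and contributing 0 is dominant otherwise.
Player 7 alone (share 8/45) is above the threshold, contributing 59; the remaining 6 contribute 0. Total contributed: 59.
The shared-notes effort pays out 5.7 × 59 = 336.30 in total (split across the unequal shares, but the aggregate is all that matters for the group sum).
The 6 free-riders keep 59 each, adding 354. Group total = 354 + 336.30 = 690.30.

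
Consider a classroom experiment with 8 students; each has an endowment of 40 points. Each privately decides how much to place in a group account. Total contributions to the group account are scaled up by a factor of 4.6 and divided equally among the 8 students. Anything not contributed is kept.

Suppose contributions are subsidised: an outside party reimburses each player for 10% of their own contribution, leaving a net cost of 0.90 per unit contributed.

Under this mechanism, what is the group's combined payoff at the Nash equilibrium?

With the mechanism, a contributed unit returns (4.6/8) / 0.90 = 0.6389 per unit of net cost — still below 1 — so contributing 0 remains dominant for every player.
At the Nash equilibrium no one contributes; group total payoff = 8 × 40 = 320.

320.00 points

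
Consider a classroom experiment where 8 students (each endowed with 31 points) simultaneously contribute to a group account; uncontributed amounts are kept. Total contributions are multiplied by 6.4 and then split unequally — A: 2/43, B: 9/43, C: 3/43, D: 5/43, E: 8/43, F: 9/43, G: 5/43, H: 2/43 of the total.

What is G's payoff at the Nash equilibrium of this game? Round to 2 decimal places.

100.21 points

Player j's private return per contributed unit is 6.4 × (j's share). Contributing is weakly dominant for j when that share is at least 1/6.4 = 0.1563, and contributing 0 is dominant otherwise.
The shares above 0.1563 belong to B, E and F, contributing 31 each; the remaining 5 contribute 0. Total contributed: 93.
G keeps 31 and receives 6.4 × 93 × 5/43 = 69.21 from the group account, for a payoff of 100.21.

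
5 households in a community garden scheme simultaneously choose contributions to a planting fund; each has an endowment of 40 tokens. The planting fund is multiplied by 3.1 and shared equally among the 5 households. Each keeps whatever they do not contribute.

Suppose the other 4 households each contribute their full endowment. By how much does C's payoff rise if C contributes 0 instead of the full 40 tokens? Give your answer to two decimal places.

15.20 tokens

Switching from a contribution of 40 to 0 lets C keep an extra 40 tokens, but lowers the planting fund by 40, which costs C their own share of that drop: 3.1/5 × 40 = 24.80.
Net gain = 40 − 24.80 = 15.20. The private return per contributed unit (0.6200) is below 1, so free-riding is indeed the best response regardless of what the others do.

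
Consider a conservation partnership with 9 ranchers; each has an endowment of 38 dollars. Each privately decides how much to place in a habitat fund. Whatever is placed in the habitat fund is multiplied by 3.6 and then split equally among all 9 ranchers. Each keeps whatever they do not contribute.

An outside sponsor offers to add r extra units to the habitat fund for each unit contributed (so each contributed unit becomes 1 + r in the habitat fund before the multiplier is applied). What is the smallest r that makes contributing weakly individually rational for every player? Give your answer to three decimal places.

1.500

With matching at rate r, one contributed unit becomes (1 + r) in the habitat fund and returns 3.6 × (1 + r) / 9 to the contributor.
Setting this equal to 1: 1 + r = 9/3.6 = 2.5000.
So the minimum matching rate is r = 2.5000 − 1 = 1.500.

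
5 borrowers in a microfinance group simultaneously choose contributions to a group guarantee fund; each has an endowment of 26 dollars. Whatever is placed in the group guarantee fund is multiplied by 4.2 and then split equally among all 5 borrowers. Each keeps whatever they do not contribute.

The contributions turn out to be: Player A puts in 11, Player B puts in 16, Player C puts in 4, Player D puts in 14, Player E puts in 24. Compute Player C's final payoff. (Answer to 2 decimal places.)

79.96 dollars

Total contributed: 11 + 16 + 4 + 14 + 24 = 69.
Each receives 4.2 × 69 / 5 = 57.96 from the group guarantee fund.
Player C keeps 26 − 4 = 22, so Player C's payoff is 22 + 57.96 = 79.96.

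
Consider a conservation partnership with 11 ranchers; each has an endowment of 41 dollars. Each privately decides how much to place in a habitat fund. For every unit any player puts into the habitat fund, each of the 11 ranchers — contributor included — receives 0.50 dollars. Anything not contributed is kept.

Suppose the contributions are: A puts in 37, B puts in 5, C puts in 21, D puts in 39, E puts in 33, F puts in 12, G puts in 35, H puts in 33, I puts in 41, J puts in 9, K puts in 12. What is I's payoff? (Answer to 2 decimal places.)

Total contributed: 37 + 5 + 21 + 39 + 33 + 12 + 35 + 33 + 41 + 9 + 12 = 277.
Each receives 0.50 × 277 = 138.50 from the habitat fund.
I keeps 41 − 41 = 0, so I's payoff is 0 + 138.50 = 138.50.

138.50 dollars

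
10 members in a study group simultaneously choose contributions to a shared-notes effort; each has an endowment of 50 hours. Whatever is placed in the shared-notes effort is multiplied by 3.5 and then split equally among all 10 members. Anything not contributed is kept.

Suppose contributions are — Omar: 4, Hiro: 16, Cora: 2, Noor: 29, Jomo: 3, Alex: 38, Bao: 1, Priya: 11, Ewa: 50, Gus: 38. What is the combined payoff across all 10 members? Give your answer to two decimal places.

Total contributed: 4 + 16 + 2 + 29 + 3 + 38 + 1 + 11 + 50 + 38 = 192; total kept: 10 × 50 − 192 = 308.
The shared-notes effort pays out 3.5 × 192 = 672.00 in aggregate.
Group total = 308 + 672.00 = 980.00.

980.00 hours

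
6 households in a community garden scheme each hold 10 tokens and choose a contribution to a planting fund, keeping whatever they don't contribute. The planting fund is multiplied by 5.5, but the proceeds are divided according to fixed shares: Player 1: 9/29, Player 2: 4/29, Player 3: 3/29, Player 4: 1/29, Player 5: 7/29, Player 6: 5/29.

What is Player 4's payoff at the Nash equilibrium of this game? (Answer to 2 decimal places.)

13.79 tokens

For player j, contributing a unit is worthwhile iff 5.5 × (j's share) ≥ 1, i.e. iff j's share is at least 0.1818.
Player 1 and Player 5 clear that bar, contributing 10 each; the remaining 4 contribute 0. Total contributed: 20.
Player 4 keeps 10 and receives 5.5 × 20 × 1/29 = 3.79 from the planting fund, for a payoff of 13.79.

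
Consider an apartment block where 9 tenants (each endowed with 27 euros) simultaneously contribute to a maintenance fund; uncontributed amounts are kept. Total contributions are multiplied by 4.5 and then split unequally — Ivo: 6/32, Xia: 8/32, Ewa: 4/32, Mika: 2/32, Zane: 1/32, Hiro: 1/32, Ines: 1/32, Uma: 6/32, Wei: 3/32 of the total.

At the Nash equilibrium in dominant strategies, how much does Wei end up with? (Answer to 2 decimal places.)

Player j's private return per contributed unit is 4.5 × (j's share). Contributing is weakly dominant for j when that share is at least 1/4.5 = 0.2222, and contributing 0 is dominant otherwise.
Xia alone (share 8/32) is above the threshold, contributing 27; the remaining 8 contribute 0. Total contributed: 27.
Wei keeps 27 and receives 4.5 × 27 × 3/32 = 11.39 from the maintenance fund, for a payoff of 38.39.

38.39 euros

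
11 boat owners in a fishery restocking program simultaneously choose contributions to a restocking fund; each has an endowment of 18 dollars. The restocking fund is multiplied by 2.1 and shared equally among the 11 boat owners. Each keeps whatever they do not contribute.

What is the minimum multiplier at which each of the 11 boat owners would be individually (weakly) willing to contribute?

11

A contributed unit returns (multiplier)/11 to its contributor.
This reaches 1 exactly when the multiplier is 11.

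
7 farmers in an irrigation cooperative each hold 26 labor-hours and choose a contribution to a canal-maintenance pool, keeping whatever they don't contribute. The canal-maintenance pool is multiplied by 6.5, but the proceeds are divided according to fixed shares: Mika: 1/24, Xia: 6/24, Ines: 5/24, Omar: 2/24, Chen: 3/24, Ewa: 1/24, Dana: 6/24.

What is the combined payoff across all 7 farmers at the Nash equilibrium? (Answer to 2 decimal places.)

611.00 labor-hours

For player j, contributing a unit is worthwhile iff 6.5 × (j's share) ≥ 1, i.e. iff j's share is at least 0.1538.
Xia, Ines and Dana are above the threshold, contributing 26 each; the remaining 4 contribute 0. Total contributed: 78.
The canal-maintenance pool pays out 6.5 × 78 = 507.00 in total (split across the unequal shares, but the aggregate is all that matters for the group sum).
The 4 free-riders keep 26 each, adding 104. Group total = 104 + 507.00 = 611.00.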